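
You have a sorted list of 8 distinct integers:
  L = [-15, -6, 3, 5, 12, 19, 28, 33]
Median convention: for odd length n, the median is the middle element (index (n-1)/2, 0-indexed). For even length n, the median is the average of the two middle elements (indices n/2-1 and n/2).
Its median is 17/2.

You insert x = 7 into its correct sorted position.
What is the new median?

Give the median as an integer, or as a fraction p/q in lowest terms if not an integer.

Answer: 7

Derivation:
Old list (sorted, length 8): [-15, -6, 3, 5, 12, 19, 28, 33]
Old median = 17/2
Insert x = 7
Old length even (8). Middle pair: indices 3,4 = 5,12.
New length odd (9). New median = single middle element.
x = 7: 4 elements are < x, 4 elements are > x.
New sorted list: [-15, -6, 3, 5, 7, 12, 19, 28, 33]
New median = 7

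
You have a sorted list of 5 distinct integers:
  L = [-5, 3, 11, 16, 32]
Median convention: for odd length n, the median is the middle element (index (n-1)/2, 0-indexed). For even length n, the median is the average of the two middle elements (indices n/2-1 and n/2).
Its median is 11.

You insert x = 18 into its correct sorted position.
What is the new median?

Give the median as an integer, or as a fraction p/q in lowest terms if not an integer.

Old list (sorted, length 5): [-5, 3, 11, 16, 32]
Old median = 11
Insert x = 18
Old length odd (5). Middle was index 2 = 11.
New length even (6). New median = avg of two middle elements.
x = 18: 4 elements are < x, 1 elements are > x.
New sorted list: [-5, 3, 11, 16, 18, 32]
New median = 27/2

Answer: 27/2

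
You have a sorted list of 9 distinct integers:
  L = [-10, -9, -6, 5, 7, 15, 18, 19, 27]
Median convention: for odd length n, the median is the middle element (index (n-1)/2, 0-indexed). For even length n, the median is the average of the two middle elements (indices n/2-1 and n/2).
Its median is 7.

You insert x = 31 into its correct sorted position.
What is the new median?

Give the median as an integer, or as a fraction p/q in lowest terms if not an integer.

Answer: 11

Derivation:
Old list (sorted, length 9): [-10, -9, -6, 5, 7, 15, 18, 19, 27]
Old median = 7
Insert x = 31
Old length odd (9). Middle was index 4 = 7.
New length even (10). New median = avg of two middle elements.
x = 31: 9 elements are < x, 0 elements are > x.
New sorted list: [-10, -9, -6, 5, 7, 15, 18, 19, 27, 31]
New median = 11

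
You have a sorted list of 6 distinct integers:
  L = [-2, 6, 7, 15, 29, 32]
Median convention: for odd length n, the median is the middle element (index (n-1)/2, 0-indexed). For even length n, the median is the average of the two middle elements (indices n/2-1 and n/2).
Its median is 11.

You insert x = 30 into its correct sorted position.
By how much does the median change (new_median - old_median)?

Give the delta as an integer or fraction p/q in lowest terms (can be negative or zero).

Answer: 4

Derivation:
Old median = 11
After inserting x = 30: new sorted = [-2, 6, 7, 15, 29, 30, 32]
New median = 15
Delta = 15 - 11 = 4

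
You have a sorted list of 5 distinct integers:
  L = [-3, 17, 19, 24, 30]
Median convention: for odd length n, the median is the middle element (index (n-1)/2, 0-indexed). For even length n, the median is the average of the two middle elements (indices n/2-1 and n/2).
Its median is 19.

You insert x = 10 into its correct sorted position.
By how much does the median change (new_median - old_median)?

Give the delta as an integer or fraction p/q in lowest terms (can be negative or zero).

Answer: -1

Derivation:
Old median = 19
After inserting x = 10: new sorted = [-3, 10, 17, 19, 24, 30]
New median = 18
Delta = 18 - 19 = -1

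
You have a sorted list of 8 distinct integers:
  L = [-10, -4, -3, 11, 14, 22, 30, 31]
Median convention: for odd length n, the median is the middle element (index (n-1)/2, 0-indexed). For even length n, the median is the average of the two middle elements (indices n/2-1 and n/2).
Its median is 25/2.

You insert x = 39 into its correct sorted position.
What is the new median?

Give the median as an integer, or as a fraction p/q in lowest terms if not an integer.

Answer: 14

Derivation:
Old list (sorted, length 8): [-10, -4, -3, 11, 14, 22, 30, 31]
Old median = 25/2
Insert x = 39
Old length even (8). Middle pair: indices 3,4 = 11,14.
New length odd (9). New median = single middle element.
x = 39: 8 elements are < x, 0 elements are > x.
New sorted list: [-10, -4, -3, 11, 14, 22, 30, 31, 39]
New median = 14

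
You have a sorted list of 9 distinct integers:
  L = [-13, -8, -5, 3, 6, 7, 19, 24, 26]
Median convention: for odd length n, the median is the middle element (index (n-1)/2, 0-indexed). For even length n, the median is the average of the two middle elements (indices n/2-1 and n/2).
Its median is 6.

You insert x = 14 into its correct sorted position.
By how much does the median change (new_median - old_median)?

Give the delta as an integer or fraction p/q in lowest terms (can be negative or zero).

Answer: 1/2

Derivation:
Old median = 6
After inserting x = 14: new sorted = [-13, -8, -5, 3, 6, 7, 14, 19, 24, 26]
New median = 13/2
Delta = 13/2 - 6 = 1/2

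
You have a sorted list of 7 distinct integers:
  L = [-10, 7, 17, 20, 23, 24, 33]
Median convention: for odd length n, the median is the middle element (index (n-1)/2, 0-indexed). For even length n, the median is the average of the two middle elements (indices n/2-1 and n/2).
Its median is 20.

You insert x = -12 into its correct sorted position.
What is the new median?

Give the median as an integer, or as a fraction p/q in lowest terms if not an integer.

Answer: 37/2

Derivation:
Old list (sorted, length 7): [-10, 7, 17, 20, 23, 24, 33]
Old median = 20
Insert x = -12
Old length odd (7). Middle was index 3 = 20.
New length even (8). New median = avg of two middle elements.
x = -12: 0 elements are < x, 7 elements are > x.
New sorted list: [-12, -10, 7, 17, 20, 23, 24, 33]
New median = 37/2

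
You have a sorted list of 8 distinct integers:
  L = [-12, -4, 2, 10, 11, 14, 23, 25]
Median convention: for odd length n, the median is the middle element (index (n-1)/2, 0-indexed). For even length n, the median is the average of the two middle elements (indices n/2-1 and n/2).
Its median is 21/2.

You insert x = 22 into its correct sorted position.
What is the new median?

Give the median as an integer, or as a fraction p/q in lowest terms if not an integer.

Old list (sorted, length 8): [-12, -4, 2, 10, 11, 14, 23, 25]
Old median = 21/2
Insert x = 22
Old length even (8). Middle pair: indices 3,4 = 10,11.
New length odd (9). New median = single middle element.
x = 22: 6 elements are < x, 2 elements are > x.
New sorted list: [-12, -4, 2, 10, 11, 14, 22, 23, 25]
New median = 11

Answer: 11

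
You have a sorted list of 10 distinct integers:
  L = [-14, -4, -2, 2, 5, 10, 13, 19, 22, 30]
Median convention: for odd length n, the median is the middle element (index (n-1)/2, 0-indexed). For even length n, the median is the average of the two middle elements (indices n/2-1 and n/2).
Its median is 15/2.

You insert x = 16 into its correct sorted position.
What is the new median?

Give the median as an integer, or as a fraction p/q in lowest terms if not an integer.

Old list (sorted, length 10): [-14, -4, -2, 2, 5, 10, 13, 19, 22, 30]
Old median = 15/2
Insert x = 16
Old length even (10). Middle pair: indices 4,5 = 5,10.
New length odd (11). New median = single middle element.
x = 16: 7 elements are < x, 3 elements are > x.
New sorted list: [-14, -4, -2, 2, 5, 10, 13, 16, 19, 22, 30]
New median = 10

Answer: 10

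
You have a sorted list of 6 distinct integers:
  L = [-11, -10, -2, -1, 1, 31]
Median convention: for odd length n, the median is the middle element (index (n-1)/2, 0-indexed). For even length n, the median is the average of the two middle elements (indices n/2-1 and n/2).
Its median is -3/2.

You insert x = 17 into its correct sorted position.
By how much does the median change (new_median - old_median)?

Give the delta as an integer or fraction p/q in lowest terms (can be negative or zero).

Old median = -3/2
After inserting x = 17: new sorted = [-11, -10, -2, -1, 1, 17, 31]
New median = -1
Delta = -1 - -3/2 = 1/2

Answer: 1/2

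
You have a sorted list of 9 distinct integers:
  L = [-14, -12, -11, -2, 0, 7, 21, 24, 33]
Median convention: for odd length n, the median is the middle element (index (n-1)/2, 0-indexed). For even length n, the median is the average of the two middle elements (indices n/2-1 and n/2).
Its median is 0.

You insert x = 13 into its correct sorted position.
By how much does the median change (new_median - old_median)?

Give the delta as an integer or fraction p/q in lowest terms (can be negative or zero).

Old median = 0
After inserting x = 13: new sorted = [-14, -12, -11, -2, 0, 7, 13, 21, 24, 33]
New median = 7/2
Delta = 7/2 - 0 = 7/2

Answer: 7/2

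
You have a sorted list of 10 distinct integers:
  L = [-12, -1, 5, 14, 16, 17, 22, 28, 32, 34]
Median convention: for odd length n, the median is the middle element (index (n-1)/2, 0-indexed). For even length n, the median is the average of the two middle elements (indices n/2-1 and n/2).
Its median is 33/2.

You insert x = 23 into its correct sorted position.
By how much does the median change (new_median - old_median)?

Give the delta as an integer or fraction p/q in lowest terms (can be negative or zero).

Old median = 33/2
After inserting x = 23: new sorted = [-12, -1, 5, 14, 16, 17, 22, 23, 28, 32, 34]
New median = 17
Delta = 17 - 33/2 = 1/2

Answer: 1/2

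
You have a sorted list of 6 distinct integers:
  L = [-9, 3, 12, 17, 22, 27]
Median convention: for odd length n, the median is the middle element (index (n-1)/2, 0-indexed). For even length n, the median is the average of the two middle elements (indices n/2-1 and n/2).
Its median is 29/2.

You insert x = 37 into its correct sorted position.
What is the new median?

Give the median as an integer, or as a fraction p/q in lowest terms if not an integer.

Old list (sorted, length 6): [-9, 3, 12, 17, 22, 27]
Old median = 29/2
Insert x = 37
Old length even (6). Middle pair: indices 2,3 = 12,17.
New length odd (7). New median = single middle element.
x = 37: 6 elements are < x, 0 elements are > x.
New sorted list: [-9, 3, 12, 17, 22, 27, 37]
New median = 17

Answer: 17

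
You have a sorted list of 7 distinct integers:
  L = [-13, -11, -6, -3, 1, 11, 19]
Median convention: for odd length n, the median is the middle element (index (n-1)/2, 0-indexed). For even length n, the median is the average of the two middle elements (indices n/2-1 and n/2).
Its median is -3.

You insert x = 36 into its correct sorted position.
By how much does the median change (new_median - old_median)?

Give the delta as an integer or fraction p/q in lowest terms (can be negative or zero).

Answer: 2

Derivation:
Old median = -3
After inserting x = 36: new sorted = [-13, -11, -6, -3, 1, 11, 19, 36]
New median = -1
Delta = -1 - -3 = 2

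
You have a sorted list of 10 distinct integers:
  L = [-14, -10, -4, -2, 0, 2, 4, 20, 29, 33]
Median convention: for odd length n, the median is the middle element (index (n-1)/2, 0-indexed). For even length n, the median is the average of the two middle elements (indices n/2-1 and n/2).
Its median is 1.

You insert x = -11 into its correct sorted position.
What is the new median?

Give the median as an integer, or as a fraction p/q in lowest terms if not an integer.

Answer: 0

Derivation:
Old list (sorted, length 10): [-14, -10, -4, -2, 0, 2, 4, 20, 29, 33]
Old median = 1
Insert x = -11
Old length even (10). Middle pair: indices 4,5 = 0,2.
New length odd (11). New median = single middle element.
x = -11: 1 elements are < x, 9 elements are > x.
New sorted list: [-14, -11, -10, -4, -2, 0, 2, 4, 20, 29, 33]
New median = 0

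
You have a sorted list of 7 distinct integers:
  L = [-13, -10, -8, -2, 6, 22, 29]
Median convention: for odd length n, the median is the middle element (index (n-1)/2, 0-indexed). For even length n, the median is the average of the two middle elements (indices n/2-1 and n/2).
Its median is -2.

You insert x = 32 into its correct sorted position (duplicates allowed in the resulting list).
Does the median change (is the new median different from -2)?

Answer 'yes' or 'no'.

Answer: yes

Derivation:
Old median = -2
Insert x = 32
New median = 2
Changed? yes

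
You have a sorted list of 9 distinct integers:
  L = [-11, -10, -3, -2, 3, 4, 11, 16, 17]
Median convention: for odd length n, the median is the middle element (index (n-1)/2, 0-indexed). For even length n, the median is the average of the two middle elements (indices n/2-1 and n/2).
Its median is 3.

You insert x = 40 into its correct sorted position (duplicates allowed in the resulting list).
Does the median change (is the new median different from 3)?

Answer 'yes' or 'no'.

Old median = 3
Insert x = 40
New median = 7/2
Changed? yes

Answer: yes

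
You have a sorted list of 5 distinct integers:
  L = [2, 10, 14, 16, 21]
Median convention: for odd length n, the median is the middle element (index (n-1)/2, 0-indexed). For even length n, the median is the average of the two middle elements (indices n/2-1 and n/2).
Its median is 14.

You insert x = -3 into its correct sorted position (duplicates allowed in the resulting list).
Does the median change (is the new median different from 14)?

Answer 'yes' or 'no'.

Answer: yes

Derivation:
Old median = 14
Insert x = -3
New median = 12
Changed? yes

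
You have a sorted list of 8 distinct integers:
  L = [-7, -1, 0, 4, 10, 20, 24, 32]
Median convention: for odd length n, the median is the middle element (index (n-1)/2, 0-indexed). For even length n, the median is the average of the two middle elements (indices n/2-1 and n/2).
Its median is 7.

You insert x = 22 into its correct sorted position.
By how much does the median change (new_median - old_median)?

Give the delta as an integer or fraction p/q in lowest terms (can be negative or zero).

Old median = 7
After inserting x = 22: new sorted = [-7, -1, 0, 4, 10, 20, 22, 24, 32]
New median = 10
Delta = 10 - 7 = 3

Answer: 3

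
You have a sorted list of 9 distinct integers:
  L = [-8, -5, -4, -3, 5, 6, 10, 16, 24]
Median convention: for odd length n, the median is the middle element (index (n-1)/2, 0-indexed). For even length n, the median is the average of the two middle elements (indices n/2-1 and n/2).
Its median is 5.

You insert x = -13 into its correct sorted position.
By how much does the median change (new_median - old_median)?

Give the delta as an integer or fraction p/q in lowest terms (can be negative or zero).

Answer: -4

Derivation:
Old median = 5
After inserting x = -13: new sorted = [-13, -8, -5, -4, -3, 5, 6, 10, 16, 24]
New median = 1
Delta = 1 - 5 = -4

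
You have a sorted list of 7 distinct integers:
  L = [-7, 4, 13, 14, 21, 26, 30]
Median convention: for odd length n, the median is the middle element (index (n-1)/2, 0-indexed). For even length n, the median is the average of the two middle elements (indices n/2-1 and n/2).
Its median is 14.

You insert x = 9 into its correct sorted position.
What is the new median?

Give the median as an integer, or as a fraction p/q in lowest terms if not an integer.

Old list (sorted, length 7): [-7, 4, 13, 14, 21, 26, 30]
Old median = 14
Insert x = 9
Old length odd (7). Middle was index 3 = 14.
New length even (8). New median = avg of two middle elements.
x = 9: 2 elements are < x, 5 elements are > x.
New sorted list: [-7, 4, 9, 13, 14, 21, 26, 30]
New median = 27/2

Answer: 27/2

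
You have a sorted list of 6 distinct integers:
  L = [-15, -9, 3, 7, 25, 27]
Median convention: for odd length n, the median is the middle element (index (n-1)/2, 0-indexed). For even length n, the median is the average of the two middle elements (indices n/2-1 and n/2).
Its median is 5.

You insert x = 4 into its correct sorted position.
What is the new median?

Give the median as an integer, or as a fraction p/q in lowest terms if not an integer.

Old list (sorted, length 6): [-15, -9, 3, 7, 25, 27]
Old median = 5
Insert x = 4
Old length even (6). Middle pair: indices 2,3 = 3,7.
New length odd (7). New median = single middle element.
x = 4: 3 elements are < x, 3 elements are > x.
New sorted list: [-15, -9, 3, 4, 7, 25, 27]
New median = 4

Answer: 4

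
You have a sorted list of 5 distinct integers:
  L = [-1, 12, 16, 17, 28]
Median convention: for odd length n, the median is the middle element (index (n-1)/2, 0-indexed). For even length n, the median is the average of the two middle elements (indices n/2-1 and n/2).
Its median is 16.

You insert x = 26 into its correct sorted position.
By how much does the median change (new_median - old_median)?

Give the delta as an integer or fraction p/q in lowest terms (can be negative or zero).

Old median = 16
After inserting x = 26: new sorted = [-1, 12, 16, 17, 26, 28]
New median = 33/2
Delta = 33/2 - 16 = 1/2

Answer: 1/2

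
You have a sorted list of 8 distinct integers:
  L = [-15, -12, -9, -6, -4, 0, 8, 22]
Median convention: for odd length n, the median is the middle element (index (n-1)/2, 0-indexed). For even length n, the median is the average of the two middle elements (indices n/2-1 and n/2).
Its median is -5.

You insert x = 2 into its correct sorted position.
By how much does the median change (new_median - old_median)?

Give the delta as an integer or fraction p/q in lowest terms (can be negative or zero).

Old median = -5
After inserting x = 2: new sorted = [-15, -12, -9, -6, -4, 0, 2, 8, 22]
New median = -4
Delta = -4 - -5 = 1

Answer: 1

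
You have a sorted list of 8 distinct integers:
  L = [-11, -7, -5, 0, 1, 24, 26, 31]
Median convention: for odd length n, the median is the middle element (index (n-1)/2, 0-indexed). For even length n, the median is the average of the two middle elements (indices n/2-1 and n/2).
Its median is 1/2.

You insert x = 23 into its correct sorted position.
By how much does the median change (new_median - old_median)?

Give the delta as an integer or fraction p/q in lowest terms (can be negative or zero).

Answer: 1/2

Derivation:
Old median = 1/2
After inserting x = 23: new sorted = [-11, -7, -5, 0, 1, 23, 24, 26, 31]
New median = 1
Delta = 1 - 1/2 = 1/2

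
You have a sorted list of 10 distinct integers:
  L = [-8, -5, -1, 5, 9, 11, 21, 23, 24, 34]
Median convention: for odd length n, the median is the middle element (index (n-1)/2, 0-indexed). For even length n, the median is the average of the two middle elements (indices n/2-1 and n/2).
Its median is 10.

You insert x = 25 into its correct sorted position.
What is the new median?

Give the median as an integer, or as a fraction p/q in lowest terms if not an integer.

Old list (sorted, length 10): [-8, -5, -1, 5, 9, 11, 21, 23, 24, 34]
Old median = 10
Insert x = 25
Old length even (10). Middle pair: indices 4,5 = 9,11.
New length odd (11). New median = single middle element.
x = 25: 9 elements are < x, 1 elements are > x.
New sorted list: [-8, -5, -1, 5, 9, 11, 21, 23, 24, 25, 34]
New median = 11

Answer: 11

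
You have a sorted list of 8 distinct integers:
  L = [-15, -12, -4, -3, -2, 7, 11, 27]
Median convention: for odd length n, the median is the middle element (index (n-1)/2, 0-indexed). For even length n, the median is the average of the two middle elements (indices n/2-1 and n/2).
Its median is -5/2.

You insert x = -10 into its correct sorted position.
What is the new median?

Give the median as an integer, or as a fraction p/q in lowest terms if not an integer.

Answer: -3

Derivation:
Old list (sorted, length 8): [-15, -12, -4, -3, -2, 7, 11, 27]
Old median = -5/2
Insert x = -10
Old length even (8). Middle pair: indices 3,4 = -3,-2.
New length odd (9). New median = single middle element.
x = -10: 2 elements are < x, 6 elements are > x.
New sorted list: [-15, -12, -10, -4, -3, -2, 7, 11, 27]
New median = -3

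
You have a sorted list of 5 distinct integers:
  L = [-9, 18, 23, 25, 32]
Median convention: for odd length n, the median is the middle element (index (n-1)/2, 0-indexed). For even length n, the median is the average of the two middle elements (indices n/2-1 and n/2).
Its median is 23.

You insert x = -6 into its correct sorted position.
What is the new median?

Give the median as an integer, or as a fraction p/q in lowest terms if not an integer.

Answer: 41/2

Derivation:
Old list (sorted, length 5): [-9, 18, 23, 25, 32]
Old median = 23
Insert x = -6
Old length odd (5). Middle was index 2 = 23.
New length even (6). New median = avg of two middle elements.
x = -6: 1 elements are < x, 4 elements are > x.
New sorted list: [-9, -6, 18, 23, 25, 32]
New median = 41/2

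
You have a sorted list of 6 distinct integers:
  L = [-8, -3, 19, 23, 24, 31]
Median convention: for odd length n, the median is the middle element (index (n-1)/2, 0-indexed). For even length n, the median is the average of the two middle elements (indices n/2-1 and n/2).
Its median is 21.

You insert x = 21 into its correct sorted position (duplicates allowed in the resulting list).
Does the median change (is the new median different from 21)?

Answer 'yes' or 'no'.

Answer: no

Derivation:
Old median = 21
Insert x = 21
New median = 21
Changed? no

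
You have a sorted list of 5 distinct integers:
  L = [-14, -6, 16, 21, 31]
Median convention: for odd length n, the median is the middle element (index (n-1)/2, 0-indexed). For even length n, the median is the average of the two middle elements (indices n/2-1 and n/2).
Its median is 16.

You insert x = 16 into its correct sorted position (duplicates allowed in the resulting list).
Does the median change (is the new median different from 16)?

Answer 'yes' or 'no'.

Old median = 16
Insert x = 16
New median = 16
Changed? no

Answer: no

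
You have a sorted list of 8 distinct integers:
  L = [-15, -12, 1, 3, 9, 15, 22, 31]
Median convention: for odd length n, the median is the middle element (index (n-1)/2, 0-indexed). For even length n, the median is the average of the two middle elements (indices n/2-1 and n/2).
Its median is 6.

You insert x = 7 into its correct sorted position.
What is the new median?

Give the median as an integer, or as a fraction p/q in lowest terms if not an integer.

Old list (sorted, length 8): [-15, -12, 1, 3, 9, 15, 22, 31]
Old median = 6
Insert x = 7
Old length even (8). Middle pair: indices 3,4 = 3,9.
New length odd (9). New median = single middle element.
x = 7: 4 elements are < x, 4 elements are > x.
New sorted list: [-15, -12, 1, 3, 7, 9, 15, 22, 31]
New median = 7

Answer: 7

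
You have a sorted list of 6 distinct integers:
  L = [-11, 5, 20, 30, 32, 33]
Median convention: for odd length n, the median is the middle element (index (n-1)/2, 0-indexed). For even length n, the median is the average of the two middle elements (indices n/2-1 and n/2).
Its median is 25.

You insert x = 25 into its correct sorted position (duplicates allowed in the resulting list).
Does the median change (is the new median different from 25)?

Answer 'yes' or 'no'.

Answer: no

Derivation:
Old median = 25
Insert x = 25
New median = 25
Changed? no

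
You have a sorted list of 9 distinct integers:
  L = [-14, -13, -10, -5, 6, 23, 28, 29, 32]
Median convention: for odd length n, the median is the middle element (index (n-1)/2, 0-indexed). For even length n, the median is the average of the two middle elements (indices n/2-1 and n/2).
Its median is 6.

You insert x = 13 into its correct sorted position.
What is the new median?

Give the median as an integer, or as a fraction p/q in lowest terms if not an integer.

Old list (sorted, length 9): [-14, -13, -10, -5, 6, 23, 28, 29, 32]
Old median = 6
Insert x = 13
Old length odd (9). Middle was index 4 = 6.
New length even (10). New median = avg of two middle elements.
x = 13: 5 elements are < x, 4 elements are > x.
New sorted list: [-14, -13, -10, -5, 6, 13, 23, 28, 29, 32]
New median = 19/2

Answer: 19/2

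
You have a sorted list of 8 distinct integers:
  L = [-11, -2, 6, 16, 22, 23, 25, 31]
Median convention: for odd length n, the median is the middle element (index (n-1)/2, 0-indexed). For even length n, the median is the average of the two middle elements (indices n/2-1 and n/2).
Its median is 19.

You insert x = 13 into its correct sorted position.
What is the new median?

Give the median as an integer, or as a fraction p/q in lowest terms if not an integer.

Old list (sorted, length 8): [-11, -2, 6, 16, 22, 23, 25, 31]
Old median = 19
Insert x = 13
Old length even (8). Middle pair: indices 3,4 = 16,22.
New length odd (9). New median = single middle element.
x = 13: 3 elements are < x, 5 elements are > x.
New sorted list: [-11, -2, 6, 13, 16, 22, 23, 25, 31]
New median = 16

Answer: 16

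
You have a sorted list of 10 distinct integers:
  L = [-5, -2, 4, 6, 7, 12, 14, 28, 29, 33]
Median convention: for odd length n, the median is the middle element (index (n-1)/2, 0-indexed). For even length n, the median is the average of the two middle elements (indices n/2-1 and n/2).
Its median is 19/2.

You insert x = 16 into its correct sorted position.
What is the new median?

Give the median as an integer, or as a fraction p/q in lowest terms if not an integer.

Answer: 12

Derivation:
Old list (sorted, length 10): [-5, -2, 4, 6, 7, 12, 14, 28, 29, 33]
Old median = 19/2
Insert x = 16
Old length even (10). Middle pair: indices 4,5 = 7,12.
New length odd (11). New median = single middle element.
x = 16: 7 elements are < x, 3 elements are > x.
New sorted list: [-5, -2, 4, 6, 7, 12, 14, 16, 28, 29, 33]
New median = 12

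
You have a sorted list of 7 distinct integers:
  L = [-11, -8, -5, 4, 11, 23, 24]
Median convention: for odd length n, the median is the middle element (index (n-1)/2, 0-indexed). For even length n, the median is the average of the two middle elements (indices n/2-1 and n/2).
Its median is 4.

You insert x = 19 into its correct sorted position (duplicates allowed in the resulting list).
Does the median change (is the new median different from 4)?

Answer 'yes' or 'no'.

Answer: yes

Derivation:
Old median = 4
Insert x = 19
New median = 15/2
Changed? yes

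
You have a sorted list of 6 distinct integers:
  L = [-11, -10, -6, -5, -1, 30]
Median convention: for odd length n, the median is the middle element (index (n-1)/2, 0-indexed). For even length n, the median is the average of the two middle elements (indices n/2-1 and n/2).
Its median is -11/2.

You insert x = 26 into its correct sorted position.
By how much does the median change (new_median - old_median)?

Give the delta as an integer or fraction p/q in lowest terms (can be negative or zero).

Old median = -11/2
After inserting x = 26: new sorted = [-11, -10, -6, -5, -1, 26, 30]
New median = -5
Delta = -5 - -11/2 = 1/2

Answer: 1/2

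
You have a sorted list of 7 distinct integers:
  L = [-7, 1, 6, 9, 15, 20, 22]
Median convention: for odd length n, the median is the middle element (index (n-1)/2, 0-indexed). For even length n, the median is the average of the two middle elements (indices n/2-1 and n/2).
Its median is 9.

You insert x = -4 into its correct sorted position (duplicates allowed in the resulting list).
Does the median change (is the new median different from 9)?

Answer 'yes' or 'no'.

Old median = 9
Insert x = -4
New median = 15/2
Changed? yes

Answer: yes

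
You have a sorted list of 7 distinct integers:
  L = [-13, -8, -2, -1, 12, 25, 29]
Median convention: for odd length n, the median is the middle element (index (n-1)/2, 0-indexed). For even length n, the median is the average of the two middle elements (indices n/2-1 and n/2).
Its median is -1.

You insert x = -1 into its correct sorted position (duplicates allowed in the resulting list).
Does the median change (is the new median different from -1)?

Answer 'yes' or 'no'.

Old median = -1
Insert x = -1
New median = -1
Changed? no

Answer: no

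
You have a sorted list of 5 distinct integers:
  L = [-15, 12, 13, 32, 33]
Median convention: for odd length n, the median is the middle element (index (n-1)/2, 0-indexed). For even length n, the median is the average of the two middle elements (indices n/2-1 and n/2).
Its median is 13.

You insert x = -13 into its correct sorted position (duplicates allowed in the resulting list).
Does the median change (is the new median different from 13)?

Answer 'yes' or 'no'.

Answer: yes

Derivation:
Old median = 13
Insert x = -13
New median = 25/2
Changed? yes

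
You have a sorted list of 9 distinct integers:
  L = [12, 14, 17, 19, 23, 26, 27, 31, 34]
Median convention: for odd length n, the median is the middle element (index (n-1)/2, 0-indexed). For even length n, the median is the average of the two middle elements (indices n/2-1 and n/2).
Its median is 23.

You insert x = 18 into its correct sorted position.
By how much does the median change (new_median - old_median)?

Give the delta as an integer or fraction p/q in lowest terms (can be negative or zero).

Old median = 23
After inserting x = 18: new sorted = [12, 14, 17, 18, 19, 23, 26, 27, 31, 34]
New median = 21
Delta = 21 - 23 = -2

Answer: -2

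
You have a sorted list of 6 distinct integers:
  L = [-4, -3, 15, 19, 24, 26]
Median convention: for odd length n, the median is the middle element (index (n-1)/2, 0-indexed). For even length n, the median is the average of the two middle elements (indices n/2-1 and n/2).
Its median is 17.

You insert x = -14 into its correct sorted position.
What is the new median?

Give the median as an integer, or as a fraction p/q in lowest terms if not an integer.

Answer: 15

Derivation:
Old list (sorted, length 6): [-4, -3, 15, 19, 24, 26]
Old median = 17
Insert x = -14
Old length even (6). Middle pair: indices 2,3 = 15,19.
New length odd (7). New median = single middle element.
x = -14: 0 elements are < x, 6 elements are > x.
New sorted list: [-14, -4, -3, 15, 19, 24, 26]
New median = 15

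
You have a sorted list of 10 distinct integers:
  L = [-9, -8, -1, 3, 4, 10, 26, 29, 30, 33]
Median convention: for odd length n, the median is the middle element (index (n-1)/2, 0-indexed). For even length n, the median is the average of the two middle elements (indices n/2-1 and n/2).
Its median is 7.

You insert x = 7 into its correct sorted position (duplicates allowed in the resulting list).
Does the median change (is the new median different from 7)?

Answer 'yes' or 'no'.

Answer: no

Derivation:
Old median = 7
Insert x = 7
New median = 7
Changed? no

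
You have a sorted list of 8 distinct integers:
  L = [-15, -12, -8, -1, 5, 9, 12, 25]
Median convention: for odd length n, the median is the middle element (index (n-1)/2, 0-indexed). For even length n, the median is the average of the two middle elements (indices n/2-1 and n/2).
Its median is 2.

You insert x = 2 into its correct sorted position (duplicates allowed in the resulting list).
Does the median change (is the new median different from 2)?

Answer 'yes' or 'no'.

Answer: no

Derivation:
Old median = 2
Insert x = 2
New median = 2
Changed? no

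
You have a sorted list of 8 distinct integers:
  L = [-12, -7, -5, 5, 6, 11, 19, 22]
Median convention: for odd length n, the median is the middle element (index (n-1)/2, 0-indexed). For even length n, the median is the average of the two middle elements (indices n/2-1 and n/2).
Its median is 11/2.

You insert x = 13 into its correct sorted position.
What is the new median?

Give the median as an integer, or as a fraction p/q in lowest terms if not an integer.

Answer: 6

Derivation:
Old list (sorted, length 8): [-12, -7, -5, 5, 6, 11, 19, 22]
Old median = 11/2
Insert x = 13
Old length even (8). Middle pair: indices 3,4 = 5,6.
New length odd (9). New median = single middle element.
x = 13: 6 elements are < x, 2 elements are > x.
New sorted list: [-12, -7, -5, 5, 6, 11, 13, 19, 22]
New median = 6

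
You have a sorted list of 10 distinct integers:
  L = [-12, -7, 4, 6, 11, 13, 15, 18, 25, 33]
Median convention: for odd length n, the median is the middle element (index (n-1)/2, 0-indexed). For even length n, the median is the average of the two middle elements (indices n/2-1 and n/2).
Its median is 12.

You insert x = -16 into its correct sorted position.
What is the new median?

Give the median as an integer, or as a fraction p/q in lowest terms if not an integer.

Answer: 11

Derivation:
Old list (sorted, length 10): [-12, -7, 4, 6, 11, 13, 15, 18, 25, 33]
Old median = 12
Insert x = -16
Old length even (10). Middle pair: indices 4,5 = 11,13.
New length odd (11). New median = single middle element.
x = -16: 0 elements are < x, 10 elements are > x.
New sorted list: [-16, -12, -7, 4, 6, 11, 13, 15, 18, 25, 33]
New median = 11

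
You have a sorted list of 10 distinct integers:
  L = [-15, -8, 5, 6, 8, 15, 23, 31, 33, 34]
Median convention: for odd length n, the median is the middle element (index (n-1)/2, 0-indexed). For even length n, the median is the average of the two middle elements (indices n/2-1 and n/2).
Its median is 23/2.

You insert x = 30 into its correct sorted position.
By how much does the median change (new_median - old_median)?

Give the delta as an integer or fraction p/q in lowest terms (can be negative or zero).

Answer: 7/2

Derivation:
Old median = 23/2
After inserting x = 30: new sorted = [-15, -8, 5, 6, 8, 15, 23, 30, 31, 33, 34]
New median = 15
Delta = 15 - 23/2 = 7/2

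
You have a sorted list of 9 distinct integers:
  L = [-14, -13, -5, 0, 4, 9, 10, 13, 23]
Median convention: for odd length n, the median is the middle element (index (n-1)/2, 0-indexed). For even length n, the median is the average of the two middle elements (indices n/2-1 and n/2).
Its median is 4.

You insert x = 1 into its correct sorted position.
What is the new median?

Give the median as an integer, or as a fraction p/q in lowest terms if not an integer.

Old list (sorted, length 9): [-14, -13, -5, 0, 4, 9, 10, 13, 23]
Old median = 4
Insert x = 1
Old length odd (9). Middle was index 4 = 4.
New length even (10). New median = avg of two middle elements.
x = 1: 4 elements are < x, 5 elements are > x.
New sorted list: [-14, -13, -5, 0, 1, 4, 9, 10, 13, 23]
New median = 5/2

Answer: 5/2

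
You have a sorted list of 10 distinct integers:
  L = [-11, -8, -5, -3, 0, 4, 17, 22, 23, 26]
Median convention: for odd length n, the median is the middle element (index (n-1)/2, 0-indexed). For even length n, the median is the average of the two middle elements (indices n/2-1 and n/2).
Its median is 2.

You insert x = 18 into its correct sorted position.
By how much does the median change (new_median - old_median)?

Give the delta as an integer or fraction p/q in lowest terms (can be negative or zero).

Answer: 2

Derivation:
Old median = 2
After inserting x = 18: new sorted = [-11, -8, -5, -3, 0, 4, 17, 18, 22, 23, 26]
New median = 4
Delta = 4 - 2 = 2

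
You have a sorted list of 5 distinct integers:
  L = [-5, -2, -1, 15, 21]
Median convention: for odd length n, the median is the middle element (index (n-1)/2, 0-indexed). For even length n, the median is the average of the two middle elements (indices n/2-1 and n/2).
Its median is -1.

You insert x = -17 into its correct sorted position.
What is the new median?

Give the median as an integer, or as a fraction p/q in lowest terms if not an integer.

Old list (sorted, length 5): [-5, -2, -1, 15, 21]
Old median = -1
Insert x = -17
Old length odd (5). Middle was index 2 = -1.
New length even (6). New median = avg of two middle elements.
x = -17: 0 elements are < x, 5 elements are > x.
New sorted list: [-17, -5, -2, -1, 15, 21]
New median = -3/2

Answer: -3/2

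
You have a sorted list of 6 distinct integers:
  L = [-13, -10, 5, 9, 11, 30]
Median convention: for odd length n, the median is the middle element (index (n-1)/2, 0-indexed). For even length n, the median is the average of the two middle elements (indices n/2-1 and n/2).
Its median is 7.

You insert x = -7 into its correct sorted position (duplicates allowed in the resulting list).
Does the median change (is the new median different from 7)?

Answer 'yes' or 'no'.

Old median = 7
Insert x = -7
New median = 5
Changed? yes

Answer: yes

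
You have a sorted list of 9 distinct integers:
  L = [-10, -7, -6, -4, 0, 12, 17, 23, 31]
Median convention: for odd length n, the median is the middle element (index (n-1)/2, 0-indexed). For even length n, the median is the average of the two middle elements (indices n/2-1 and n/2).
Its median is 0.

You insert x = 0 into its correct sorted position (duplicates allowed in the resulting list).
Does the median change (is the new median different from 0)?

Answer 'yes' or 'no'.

Answer: no

Derivation:
Old median = 0
Insert x = 0
New median = 0
Changed? no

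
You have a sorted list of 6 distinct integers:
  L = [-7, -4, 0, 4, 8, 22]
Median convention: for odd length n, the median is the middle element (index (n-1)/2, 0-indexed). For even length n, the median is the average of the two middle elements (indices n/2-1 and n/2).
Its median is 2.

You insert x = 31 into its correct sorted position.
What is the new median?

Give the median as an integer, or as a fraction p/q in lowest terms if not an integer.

Answer: 4

Derivation:
Old list (sorted, length 6): [-7, -4, 0, 4, 8, 22]
Old median = 2
Insert x = 31
Old length even (6). Middle pair: indices 2,3 = 0,4.
New length odd (7). New median = single middle element.
x = 31: 6 elements are < x, 0 elements are > x.
New sorted list: [-7, -4, 0, 4, 8, 22, 31]
New median = 4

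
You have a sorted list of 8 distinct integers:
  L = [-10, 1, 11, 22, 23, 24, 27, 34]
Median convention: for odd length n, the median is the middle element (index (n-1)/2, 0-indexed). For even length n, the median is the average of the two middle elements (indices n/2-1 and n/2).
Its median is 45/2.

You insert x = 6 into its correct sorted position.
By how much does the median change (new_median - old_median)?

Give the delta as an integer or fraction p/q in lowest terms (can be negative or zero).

Answer: -1/2

Derivation:
Old median = 45/2
After inserting x = 6: new sorted = [-10, 1, 6, 11, 22, 23, 24, 27, 34]
New median = 22
Delta = 22 - 45/2 = -1/2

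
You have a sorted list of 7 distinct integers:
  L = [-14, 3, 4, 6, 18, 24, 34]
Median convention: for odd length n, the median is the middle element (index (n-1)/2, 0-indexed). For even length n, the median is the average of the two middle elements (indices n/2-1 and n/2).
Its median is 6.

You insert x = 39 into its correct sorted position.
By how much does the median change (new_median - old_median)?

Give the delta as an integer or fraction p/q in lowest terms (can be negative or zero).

Answer: 6

Derivation:
Old median = 6
After inserting x = 39: new sorted = [-14, 3, 4, 6, 18, 24, 34, 39]
New median = 12
Delta = 12 - 6 = 6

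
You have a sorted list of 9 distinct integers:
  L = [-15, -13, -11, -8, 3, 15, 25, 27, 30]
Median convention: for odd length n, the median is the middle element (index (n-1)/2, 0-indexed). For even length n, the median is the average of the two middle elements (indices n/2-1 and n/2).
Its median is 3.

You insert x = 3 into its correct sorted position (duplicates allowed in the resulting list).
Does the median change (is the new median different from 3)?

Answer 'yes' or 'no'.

Answer: no

Derivation:
Old median = 3
Insert x = 3
New median = 3
Changed? no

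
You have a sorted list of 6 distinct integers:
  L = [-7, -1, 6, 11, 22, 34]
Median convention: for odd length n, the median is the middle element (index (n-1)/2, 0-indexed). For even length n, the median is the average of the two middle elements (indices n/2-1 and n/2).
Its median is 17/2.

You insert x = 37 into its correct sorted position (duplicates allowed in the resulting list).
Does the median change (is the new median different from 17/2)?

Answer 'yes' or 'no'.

Old median = 17/2
Insert x = 37
New median = 11
Changed? yes

Answer: yes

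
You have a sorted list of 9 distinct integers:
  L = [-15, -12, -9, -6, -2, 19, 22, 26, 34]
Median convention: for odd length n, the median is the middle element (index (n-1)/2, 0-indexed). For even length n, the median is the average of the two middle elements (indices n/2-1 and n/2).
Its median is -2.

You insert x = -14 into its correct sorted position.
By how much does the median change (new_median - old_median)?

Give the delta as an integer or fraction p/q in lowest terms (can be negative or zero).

Answer: -2

Derivation:
Old median = -2
After inserting x = -14: new sorted = [-15, -14, -12, -9, -6, -2, 19, 22, 26, 34]
New median = -4
Delta = -4 - -2 = -2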